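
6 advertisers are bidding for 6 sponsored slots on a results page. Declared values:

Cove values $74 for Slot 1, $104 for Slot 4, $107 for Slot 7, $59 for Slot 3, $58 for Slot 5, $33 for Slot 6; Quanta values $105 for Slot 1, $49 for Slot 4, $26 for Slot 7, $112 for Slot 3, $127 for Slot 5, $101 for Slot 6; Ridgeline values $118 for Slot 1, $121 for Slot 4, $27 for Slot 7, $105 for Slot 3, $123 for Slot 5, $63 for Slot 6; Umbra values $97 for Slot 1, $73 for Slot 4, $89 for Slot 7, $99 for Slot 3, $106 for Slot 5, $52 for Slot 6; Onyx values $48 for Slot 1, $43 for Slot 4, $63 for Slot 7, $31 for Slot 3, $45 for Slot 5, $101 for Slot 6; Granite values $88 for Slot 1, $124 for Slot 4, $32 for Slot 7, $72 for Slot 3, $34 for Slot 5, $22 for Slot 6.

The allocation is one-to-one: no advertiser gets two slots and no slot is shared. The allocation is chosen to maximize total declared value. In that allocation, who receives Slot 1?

Ridgeline receives Slot 1.

This is the linear assignment problem.
Optimal: Cove→Slot 7 ($107), Quanta→Slot 5 ($127), Ridgeline→Slot 1 ($118), Umbra→Slot 3 ($99), Onyx→Slot 6 ($101), Granite→Slot 4 ($124) — total 107+127+118+99+101+124 = $676.
Column-greedy (each slot in turn goes to its best remaining advertiser) gives $668, worse by 8.
Next-best assignment: Cove→Slot 7, Quanta→Slot 3, Ridgeline→Slot 1, Umbra→Slot 5, Onyx→Slot 6, Granite→Slot 4 = $668.
Swapping Cove↔Umbra (Cove→Slot 3 $59, Umbra→Slot 7 $89) loses 58.
Checked against all permutations: $676 is optimal.
Ridgeline's own top slot is Slot 5 ($123), but forcing Ridgeline→Slot 5 and reassigning the rest optimally gives only $664 — worse by 12.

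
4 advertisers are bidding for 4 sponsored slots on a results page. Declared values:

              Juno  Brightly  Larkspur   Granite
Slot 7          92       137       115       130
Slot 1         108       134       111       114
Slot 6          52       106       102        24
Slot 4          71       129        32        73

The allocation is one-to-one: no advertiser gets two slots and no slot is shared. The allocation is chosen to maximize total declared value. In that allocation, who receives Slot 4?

Brightly receives Slot 4.

Optimal: Juno→Slot 1 ($108), Brightly→Slot 4 ($129), Larkspur→Slot 6 ($102), Granite→Slot 7 ($130) — total 108+129+102+130 = $469.
Column-greedy (each slot in turn goes to its best remaining advertiser) gives $424, worse by 45.
Next-best assignment: Juno→Slot 7, Brightly→Slot 4, Larkspur→Slot 6, Granite→Slot 1 = $437.
Checked against all permutations: $469 is optimal.
Brightly's own top slot is Slot 7 ($137), but forcing Brightly→Slot 7 and reassigning the rest optimally gives only $424 — worse by 45.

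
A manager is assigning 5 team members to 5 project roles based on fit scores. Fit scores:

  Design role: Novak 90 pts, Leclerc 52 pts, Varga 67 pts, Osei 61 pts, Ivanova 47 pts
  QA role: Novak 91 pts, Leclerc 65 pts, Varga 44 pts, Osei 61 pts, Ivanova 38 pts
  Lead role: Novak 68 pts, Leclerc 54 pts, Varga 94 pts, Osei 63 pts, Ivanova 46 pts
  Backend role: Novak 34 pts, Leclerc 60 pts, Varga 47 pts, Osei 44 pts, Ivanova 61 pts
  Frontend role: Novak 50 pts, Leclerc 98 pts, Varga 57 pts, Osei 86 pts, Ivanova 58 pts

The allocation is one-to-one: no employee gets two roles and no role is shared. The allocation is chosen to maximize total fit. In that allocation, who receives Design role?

Osei receives Design role.

This is a one-to-one assignment (maximum-weight bipartite matching).
Optimal: Novak→QA role (91 pts), Leclerc→Frontend role (98 pts), Varga→Lead role (94 pts), Osei→Design role (61 pts), Ivanova→Backend role (61 pts) — total 91+98+94+61+61 = 405 pts.
Column-greedy (each role in turn goes to its best remaining employee) gives 396 pts, worse by 9.
Next-best assignment: Novak→Design role, Leclerc→Frontend role, Varga→Lead role, Osei→QA role, Ivanova→Backend role = 404 pts.
Checked against all permutations: 405 pts is optimal.
Osei's own top role is Frontend role (86 pts), but forcing Osei→Frontend role and reassigning the rest optimally gives only 396 pts — worse by 9.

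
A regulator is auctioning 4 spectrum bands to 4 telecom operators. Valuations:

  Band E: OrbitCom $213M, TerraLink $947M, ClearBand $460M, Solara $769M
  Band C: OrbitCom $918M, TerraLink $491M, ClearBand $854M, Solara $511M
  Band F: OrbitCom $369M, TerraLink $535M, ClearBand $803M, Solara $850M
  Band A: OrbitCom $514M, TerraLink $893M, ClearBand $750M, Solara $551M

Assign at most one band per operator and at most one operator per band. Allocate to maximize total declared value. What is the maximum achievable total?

Maximum total: $3465M

This is a one-to-one assignment (maximum-weight bipartite matching).
Optimal: OrbitCom→Band C ($918M), TerraLink→Band E ($947M), ClearBand→Band A ($750M), Solara→Band F ($850M) — total 918+947+750+850 = $3465M.
Checked against all permutations: $3465M is optimal.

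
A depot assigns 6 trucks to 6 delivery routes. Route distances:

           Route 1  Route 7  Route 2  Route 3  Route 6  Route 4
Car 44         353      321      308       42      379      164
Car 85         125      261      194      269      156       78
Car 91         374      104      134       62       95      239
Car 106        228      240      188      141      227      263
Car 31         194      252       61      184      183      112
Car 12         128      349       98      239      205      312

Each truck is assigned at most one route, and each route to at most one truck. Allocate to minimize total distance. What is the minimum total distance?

This is the linear assignment problem.
Optimal: Car 44→Route 3 (42 km), Car 85→Route 4 (78 km), Car 91→Route 7 (104 km), Car 106→Route 6 (227 km), Car 31→Route 2 (61 km), Car 12→Route 1 (128 km) — total 42+78+104+227+61+128 = 640 km.
Column-greedy (each route in turn goes to its cheapest remaining truck) gives 800 km, worse by 160.
Swapping Car 91↔Car 106 (Car 91→Route 6 95 km, Car 106→Route 7 240 km) adds 4.
Checked against all permutations: 640 km is optimal.

Min total: 640 km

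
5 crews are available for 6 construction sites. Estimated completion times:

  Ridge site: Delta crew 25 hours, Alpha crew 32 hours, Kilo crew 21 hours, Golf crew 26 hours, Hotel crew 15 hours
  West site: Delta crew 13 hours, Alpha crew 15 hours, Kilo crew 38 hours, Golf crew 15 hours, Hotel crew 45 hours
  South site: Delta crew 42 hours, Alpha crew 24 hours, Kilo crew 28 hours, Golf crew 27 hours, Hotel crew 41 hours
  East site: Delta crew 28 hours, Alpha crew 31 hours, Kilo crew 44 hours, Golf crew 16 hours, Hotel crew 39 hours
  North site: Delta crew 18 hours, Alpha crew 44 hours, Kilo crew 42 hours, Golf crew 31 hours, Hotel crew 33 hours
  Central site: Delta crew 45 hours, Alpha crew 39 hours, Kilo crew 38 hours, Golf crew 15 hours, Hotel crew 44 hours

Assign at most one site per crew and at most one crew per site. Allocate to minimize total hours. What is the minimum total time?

Optimal: Delta crew→North site (18 hours), Alpha crew→West site (15 hours), Kilo crew→South site (28 hours), Golf crew→Central site (15 hours), Hotel crew→Ridge site (15 hours) — total 18+15+28+15+15 = 91 hours.
Column-greedy (each site in turn goes to its cheapest remaining crew) gives 110 hours, worse by 19.
Swapping Alpha crew↔Kilo crew (Alpha crew→South site 24 hours, Kilo crew→West site 38 hours) adds 19.

Min total: 91 hours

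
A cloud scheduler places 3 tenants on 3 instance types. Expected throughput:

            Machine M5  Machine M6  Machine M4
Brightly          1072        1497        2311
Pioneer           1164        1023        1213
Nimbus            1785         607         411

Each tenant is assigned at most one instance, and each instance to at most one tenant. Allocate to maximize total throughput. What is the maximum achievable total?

This is the linear assignment problem.
Optimal: Brightly→Machine M4 (2311 ops/s), Pioneer→Machine M6 (1023 ops/s), Nimbus→Machine M5 (1785 ops/s) — total 2311+1023+1785 = 5119 ops/s.
Row-greedy (each tenant in turn takes its best remaining instance) gives 4082 ops/s, worse by 1037.

Maximum total: 5119 ops/s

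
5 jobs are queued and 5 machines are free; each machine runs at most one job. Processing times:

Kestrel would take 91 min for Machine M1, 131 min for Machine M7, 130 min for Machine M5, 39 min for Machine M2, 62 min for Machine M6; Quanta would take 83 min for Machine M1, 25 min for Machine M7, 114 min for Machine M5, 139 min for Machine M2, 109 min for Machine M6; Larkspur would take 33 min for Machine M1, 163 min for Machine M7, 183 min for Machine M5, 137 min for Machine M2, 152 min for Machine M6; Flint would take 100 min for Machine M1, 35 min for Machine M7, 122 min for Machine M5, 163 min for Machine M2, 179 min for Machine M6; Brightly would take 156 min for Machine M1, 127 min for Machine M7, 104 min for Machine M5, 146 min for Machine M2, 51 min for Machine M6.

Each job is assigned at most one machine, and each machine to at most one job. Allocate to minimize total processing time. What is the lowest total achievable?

This is a one-to-one assignment (minimum-cost bipartite matching).
Optimal: Kestrel→Machine M2 (39 min), Quanta→Machine M7 (25 min), Larkspur→Machine M1 (33 min), Flint→Machine M5 (122 min), Brightly→Machine M6 (51 min) — total 39+25+33+122+51 = 270 min.
Column-greedy (each machine in turn goes to its cheapest remaining job) gives 380 min, worse by 110.
No other one-to-one assignment undercuts 270 min.

Minimum total: 270 min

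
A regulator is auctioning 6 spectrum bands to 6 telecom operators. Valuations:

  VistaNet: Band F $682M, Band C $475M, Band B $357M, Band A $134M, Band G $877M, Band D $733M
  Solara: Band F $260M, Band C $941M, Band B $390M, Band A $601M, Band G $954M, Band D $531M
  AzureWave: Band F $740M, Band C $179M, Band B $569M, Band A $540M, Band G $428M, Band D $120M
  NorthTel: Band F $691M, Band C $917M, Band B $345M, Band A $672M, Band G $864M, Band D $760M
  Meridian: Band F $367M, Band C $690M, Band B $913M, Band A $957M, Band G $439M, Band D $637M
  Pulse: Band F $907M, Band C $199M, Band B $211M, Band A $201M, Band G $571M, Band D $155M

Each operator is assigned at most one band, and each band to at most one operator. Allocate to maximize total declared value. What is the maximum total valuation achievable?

Optimal: VistaNet→Band D ($733M), Solara→Band G ($954M), AzureWave→Band B ($569M), NorthTel→Band C ($917M), Meridian→Band A ($957M), Pulse→Band F ($907M) — total 733+954+569+917+957+907 = $5037M.
Row-greedy (each operator in turn takes its best remaining band) gives $4486M, worse by 551.
Next-best assignment: VistaNet→Band G, Solara→Band C, AzureWave→Band B, NorthTel→Band D, Meridian→Band A, Pulse→Band F = $5011M.
Swapping VistaNet↔NorthTel (VistaNet→Band C $475M, NorthTel→Band D $760M) loses 415.

Maximum total: $5037M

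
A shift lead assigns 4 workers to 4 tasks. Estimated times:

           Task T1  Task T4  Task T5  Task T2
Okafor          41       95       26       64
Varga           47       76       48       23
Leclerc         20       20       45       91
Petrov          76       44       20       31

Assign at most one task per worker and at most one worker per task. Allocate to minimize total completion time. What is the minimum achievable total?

Minimum total: 104 min

Optimal: Okafor→Task T1 (41 min), Varga→Task T2 (23 min), Leclerc→Task T4 (20 min), Petrov→Task T5 (20 min) — total 41+23+20+20 = 104 min.
Column-greedy (each task in turn goes to its cheapest remaining worker) gives 113 min, worse by 9.
Swapping Petrov↔Varga (Petrov→Task T2 31 min, Varga→Task T5 48 min) adds 36.
Every other assignment is strictly worse.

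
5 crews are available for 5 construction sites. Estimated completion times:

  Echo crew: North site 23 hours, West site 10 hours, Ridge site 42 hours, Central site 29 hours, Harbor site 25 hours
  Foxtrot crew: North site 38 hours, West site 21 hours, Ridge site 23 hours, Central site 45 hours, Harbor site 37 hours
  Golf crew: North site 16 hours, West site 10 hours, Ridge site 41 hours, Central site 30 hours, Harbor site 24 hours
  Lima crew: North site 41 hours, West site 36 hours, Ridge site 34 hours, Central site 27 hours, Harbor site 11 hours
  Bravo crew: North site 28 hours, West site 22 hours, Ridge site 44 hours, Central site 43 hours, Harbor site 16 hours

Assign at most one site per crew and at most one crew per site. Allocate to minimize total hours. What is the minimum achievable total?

This is a one-to-one assignment (minimum-cost bipartite matching).
Optimal: Echo crew→West site (10 hours), Foxtrot crew→Ridge site (23 hours), Golf crew→North site (16 hours), Lima crew→Central site (27 hours), Bravo crew→Harbor site (16 hours) — total 10+23+16+27+16 = 92 hours.
Min-entry greedy (repeatedly take the single cheapest remaining cell) gives 103 hours, worse by 11.
Next-best assignment: Echo crew→North site, Foxtrot crew→Ridge site, Golf crew→West site, Lima crew→Central site, Bravo crew→Harbor site = 99 hours.

Minimum total: 92 hours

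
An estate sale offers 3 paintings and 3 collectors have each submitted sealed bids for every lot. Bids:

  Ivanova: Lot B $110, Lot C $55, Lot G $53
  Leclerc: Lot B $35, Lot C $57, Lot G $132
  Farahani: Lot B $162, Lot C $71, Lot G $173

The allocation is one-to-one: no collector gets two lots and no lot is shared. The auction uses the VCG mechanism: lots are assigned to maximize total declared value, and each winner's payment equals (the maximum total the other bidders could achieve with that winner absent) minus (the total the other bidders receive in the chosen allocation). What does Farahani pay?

Farahani pays $55.

Efficient allocation: Ivanova→Lot C ($55), Leclerc→Lot G ($132), Farahani→Lot B ($162); total welfare W = $349.
Farahani receives Lot B at value $162, so the others get W − 162 = $187.
Without Farahani: best allocation of the remaining 2 bidders over all 3 lots is Ivanova→Lot B ($110), Leclerc→Lot G ($132), total $242.
VCG payment = (others' best without Farahani) − (others' welfare with Farahani) = 242 − 187 = $55.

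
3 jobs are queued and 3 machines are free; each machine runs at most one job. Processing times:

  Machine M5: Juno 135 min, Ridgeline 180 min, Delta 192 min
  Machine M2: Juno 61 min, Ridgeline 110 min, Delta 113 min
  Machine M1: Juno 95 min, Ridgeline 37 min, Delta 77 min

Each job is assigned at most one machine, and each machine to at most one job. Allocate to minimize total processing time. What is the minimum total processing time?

Minimum total: 285 min

Optimal: Juno→Machine M5 (135 min), Ridgeline→Machine M1 (37 min), Delta→Machine M2 (113 min) — total 135+37+113 = 285 min.
Column-greedy (each machine in turn goes to its cheapest remaining job) gives 322 min, worse by 37.
Swapping Ridgeline↔Delta (Ridgeline→Machine M2 110 min, Delta→Machine M1 77 min) adds 37.
Checked against all permutations: 285 min is optimal.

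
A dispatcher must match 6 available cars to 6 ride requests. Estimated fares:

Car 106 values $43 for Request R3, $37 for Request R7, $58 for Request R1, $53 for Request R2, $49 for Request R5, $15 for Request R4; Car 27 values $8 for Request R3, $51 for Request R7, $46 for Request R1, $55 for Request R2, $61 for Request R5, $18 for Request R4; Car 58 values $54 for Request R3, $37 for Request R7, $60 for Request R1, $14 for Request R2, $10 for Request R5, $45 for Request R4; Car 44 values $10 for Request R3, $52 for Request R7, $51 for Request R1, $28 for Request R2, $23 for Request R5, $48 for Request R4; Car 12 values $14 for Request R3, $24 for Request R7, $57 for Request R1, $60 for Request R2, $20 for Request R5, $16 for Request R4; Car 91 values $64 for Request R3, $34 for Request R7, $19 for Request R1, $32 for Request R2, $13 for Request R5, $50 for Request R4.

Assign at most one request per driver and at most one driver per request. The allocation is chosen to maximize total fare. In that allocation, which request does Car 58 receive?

Car 58 receives Request R4.

Optimal: Car 106→Request R1 ($58), Car 27→Request R5 ($61), Car 58→Request R4 ($45), Car 44→Request R7 ($52), Car 12→Request R2 ($60), Car 91→Request R3 ($64) — total 58+61+45+52+60+64 = $340.
Max-entry greedy (repeatedly take the single best remaining cell) gives $312, worse by 28.
Car 58's own top request is Request R1 ($60), but forcing Car 58→Request R1 and reassigning the rest optimally gives only $332 — worse by 8.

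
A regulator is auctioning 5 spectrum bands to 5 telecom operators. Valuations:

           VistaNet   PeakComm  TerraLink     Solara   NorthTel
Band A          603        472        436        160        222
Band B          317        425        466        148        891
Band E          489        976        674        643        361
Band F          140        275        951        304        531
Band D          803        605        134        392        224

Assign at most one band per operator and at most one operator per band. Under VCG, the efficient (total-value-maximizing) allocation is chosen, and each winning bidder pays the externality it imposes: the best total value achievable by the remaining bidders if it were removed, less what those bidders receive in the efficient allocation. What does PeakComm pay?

Efficient allocation: VistaNet→Band A ($603M), PeakComm→Band E ($976M), TerraLink→Band F ($951M), Solara→Band D ($392M), NorthTel→Band B ($891M); total welfare W = $3813M.
PeakComm receives Band E at value $976M, so the others get W − 976 = $2837M.
Without PeakComm: best allocation of the remaining 4 bidders over all 5 bands is VistaNet→Band D ($803M), TerraLink→Band F ($951M), Solara→Band E ($643M), NorthTel→Band B ($891M), total $3288M.
VCG payment = (others' best without PeakComm) − (others' welfare with PeakComm) = 3288 − 2837 = $451M.

PeakComm pays $451M.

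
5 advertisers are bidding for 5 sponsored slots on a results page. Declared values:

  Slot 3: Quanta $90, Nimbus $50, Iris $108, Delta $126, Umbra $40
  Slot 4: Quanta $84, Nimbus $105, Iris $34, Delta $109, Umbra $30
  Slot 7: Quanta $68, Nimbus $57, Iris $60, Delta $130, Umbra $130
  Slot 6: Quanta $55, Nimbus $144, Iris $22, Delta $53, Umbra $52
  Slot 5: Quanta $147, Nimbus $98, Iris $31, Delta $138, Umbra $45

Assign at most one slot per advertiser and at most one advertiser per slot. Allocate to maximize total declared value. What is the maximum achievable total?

Max total: $638

This is a one-to-one assignment (maximum-weight bipartite matching).
Optimal: Quanta→Slot 5 ($147), Nimbus→Slot 6 ($144), Iris→Slot 3 ($108), Delta→Slot 4 ($109), Umbra→Slot 7 ($130) — total 147+144+108+109+130 = $638.
Max-entry greedy (repeatedly take the single best remaining cell) gives $559, worse by 79.
Next-best assignment: Quanta→Slot 4, Nimbus→Slot 6, Iris→Slot 3, Delta→Slot 5, Umbra→Slot 7 = $604.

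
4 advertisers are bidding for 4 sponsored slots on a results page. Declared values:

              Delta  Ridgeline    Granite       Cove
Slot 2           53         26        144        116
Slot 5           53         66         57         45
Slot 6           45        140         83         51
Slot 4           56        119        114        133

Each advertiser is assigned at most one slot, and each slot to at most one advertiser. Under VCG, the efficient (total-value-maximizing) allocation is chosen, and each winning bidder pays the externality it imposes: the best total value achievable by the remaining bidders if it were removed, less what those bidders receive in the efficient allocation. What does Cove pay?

Cove pays $3.

Efficient allocation: Delta→Slot 5 ($53), Ridgeline→Slot 6 ($140), Granite→Slot 2 ($144), Cove→Slot 4 ($133); total welfare W = $470.
Cove receives Slot 4 at value $133, so the others get W − 133 = $337.
Without Cove: best allocation of the remaining 3 bidders over all 4 slots is Delta→Slot 4 ($56), Ridgeline→Slot 6 ($140), Granite→Slot 2 ($144), total $340.
VCG payment = (others' best without Cove) − (others' welfare with Cove) = 340 − 337 = $3.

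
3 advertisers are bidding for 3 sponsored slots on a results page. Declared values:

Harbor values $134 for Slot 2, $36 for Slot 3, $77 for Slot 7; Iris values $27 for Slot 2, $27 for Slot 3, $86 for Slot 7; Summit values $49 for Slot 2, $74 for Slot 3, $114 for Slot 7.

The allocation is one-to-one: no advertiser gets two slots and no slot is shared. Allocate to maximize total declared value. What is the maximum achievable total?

This is a one-to-one assignment (maximum-weight bipartite matching).
Optimal: Harbor→Slot 2 ($134), Iris→Slot 7 ($86), Summit→Slot 3 ($74) — total 134+86+74 = $294.
Max-entry greedy (repeatedly take the single best remaining cell) gives $275, worse by 19.
Swapping Summit↔Harbor (Summit→Slot 2 $49, Harbor→Slot 3 $36) loses 123.
Checked against all permutations: $294 is optimal.

Max total: $294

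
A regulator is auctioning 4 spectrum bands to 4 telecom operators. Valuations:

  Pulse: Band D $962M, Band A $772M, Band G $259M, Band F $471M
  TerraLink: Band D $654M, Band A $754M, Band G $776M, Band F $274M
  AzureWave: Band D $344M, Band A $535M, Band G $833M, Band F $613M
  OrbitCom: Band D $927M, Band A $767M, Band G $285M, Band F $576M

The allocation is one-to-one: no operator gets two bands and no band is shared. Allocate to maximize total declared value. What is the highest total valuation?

This is a one-to-one assignment (maximum-weight bipartite matching).
Optimal: Pulse→Band D ($962M), TerraLink→Band A ($754M), AzureWave→Band G ($833M), OrbitCom→Band F ($576M) — total 962+754+833+576 = $3125M.
Column-greedy (each band in turn goes to its best remaining operator) gives $2836M, worse by 289.
Next-best assignment: Pulse→Band D, TerraLink→Band G, AzureWave→Band F, OrbitCom→Band A = $3118M.
Checked against all permutations: $3125M is optimal.

Maximum total: $3125M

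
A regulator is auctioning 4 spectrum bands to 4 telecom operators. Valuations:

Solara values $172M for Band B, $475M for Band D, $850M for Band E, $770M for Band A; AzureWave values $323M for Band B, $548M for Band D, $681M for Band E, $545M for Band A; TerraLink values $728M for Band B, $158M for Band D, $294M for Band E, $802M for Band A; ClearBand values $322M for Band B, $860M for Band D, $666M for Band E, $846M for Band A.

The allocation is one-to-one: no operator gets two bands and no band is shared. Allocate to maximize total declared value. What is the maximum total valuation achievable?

Maximum total: $3039M

This is a one-to-one assignment (maximum-weight bipartite matching).
Optimal: Solara→Band A ($770M), AzureWave→Band E ($681M), TerraLink→Band B ($728M), ClearBand→Band D ($860M) — total 770+681+728+860 = $3039M.
Max-entry greedy (repeatedly take the single best remaining cell) gives $2835M, worse by 204.
Next-best assignment: Solara→Band E, AzureWave→Band A, TerraLink→Band B, ClearBand→Band D = $2983M.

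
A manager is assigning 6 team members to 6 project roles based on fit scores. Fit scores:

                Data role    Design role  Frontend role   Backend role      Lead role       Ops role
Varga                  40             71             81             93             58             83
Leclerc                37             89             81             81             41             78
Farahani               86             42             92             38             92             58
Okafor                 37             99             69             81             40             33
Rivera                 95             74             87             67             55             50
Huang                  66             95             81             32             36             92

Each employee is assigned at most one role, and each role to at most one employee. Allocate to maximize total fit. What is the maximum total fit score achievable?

Maximum total: 552 pts

Optimal: Varga→Backend role (93 pts), Leclerc→Frontend role (81 pts), Farahani→Lead role (92 pts), Okafor→Design role (99 pts), Rivera→Data role (95 pts), Huang→Ops role (92 pts) — total 93+81+92+99+95+92 = 552 pts.
Row-greedy (each employee in turn takes its best remaining role) gives 501 pts, worse by 51.
Next-best assignment: Varga→Frontend role, Leclerc→Backend role, Farahani→Lead role, Okafor→Design role, Rivera→Data role, Huang→Ops role = 540 pts.
Swapping Okafor↔Varga (Okafor→Backend role 81 pts, Varga→Design role 71 pts) loses 40.
Every other assignment is strictly worse.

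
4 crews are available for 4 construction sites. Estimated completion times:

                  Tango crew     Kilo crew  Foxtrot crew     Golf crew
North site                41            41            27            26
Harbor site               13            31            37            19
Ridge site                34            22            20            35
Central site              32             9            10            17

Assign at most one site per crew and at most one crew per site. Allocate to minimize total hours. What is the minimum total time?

Optimal: Tango crew→Harbor site (13 hours), Kilo crew→Central site (9 hours), Foxtrot crew→Ridge site (20 hours), Golf crew→North site (26 hours) — total 13+9+20+26 = 68 hours.
Swapping Foxtrot crew↔Kilo crew (Foxtrot crew→Central site 10 hours, Kilo crew→Ridge site 22 hours) adds 3.
Every other assignment is strictly worse.

Min total: 68 hours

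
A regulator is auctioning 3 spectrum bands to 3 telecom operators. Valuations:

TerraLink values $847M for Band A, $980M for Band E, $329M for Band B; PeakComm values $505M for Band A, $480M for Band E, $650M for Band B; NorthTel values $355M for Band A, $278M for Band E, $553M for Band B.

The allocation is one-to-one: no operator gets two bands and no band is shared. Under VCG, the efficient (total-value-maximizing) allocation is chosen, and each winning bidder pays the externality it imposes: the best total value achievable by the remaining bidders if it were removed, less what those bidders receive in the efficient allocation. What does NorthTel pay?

NorthTel pays $145M.

Efficient allocation: TerraLink→Band E ($980M), PeakComm→Band A ($505M), NorthTel→Band B ($553M); total welfare W = $2038M.
NorthTel receives Band B at value $553M, so the others get W − 553 = $1485M.
Without NorthTel: best allocation of the remaining 2 bidders over all 3 bands is TerraLink→Band E ($980M), PeakComm→Band B ($650M), total $1630M.
VCG payment = (others' best without NorthTel) − (others' welfare with NorthTel) = 1630 − 1485 = $145M.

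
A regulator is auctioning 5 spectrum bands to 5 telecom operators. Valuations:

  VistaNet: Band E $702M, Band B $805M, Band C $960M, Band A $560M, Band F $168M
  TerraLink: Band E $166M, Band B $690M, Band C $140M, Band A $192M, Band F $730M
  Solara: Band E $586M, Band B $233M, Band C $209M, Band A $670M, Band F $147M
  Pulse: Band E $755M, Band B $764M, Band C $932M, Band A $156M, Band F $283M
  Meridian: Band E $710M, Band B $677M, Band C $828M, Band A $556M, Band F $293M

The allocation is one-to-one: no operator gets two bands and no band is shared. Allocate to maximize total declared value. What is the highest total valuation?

Maximum total: $3847M

This is the linear assignment problem.
Optimal: VistaNet→Band B ($805M), TerraLink→Band F ($730M), Solara→Band A ($670M), Pulse→Band C ($932M), Meridian→Band E ($710M) — total 805+730+670+932+710 = $3847M.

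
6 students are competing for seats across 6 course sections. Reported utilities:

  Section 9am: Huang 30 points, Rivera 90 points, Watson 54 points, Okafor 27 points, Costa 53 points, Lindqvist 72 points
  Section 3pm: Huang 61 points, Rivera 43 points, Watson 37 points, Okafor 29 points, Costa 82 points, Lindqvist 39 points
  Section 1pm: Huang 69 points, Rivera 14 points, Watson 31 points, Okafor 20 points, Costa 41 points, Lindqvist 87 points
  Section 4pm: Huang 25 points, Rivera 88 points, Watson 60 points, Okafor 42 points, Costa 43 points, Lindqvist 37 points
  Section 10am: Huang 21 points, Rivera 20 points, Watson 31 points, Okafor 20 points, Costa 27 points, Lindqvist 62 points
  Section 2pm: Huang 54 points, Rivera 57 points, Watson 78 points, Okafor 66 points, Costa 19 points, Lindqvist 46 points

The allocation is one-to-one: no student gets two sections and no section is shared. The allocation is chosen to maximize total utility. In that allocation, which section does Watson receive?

Watson receives Section 4pm.

This is a one-to-one assignment (maximum-weight bipartite matching).
Optimal: Huang→Section 1pm (69 points), Rivera→Section 9am (90 points), Watson→Section 4pm (60 points), Okafor→Section 2pm (66 points), Costa→Section 3pm (82 points), Lindqvist→Section 10am (62 points) — total 69+90+60+66+82+62 = 429 points.
Max-entry greedy (repeatedly take the single best remaining cell) gives 400 points, worse by 29.
Checked against all permutations: 429 points is optimal.
Watson's own top section is Section 2pm (78 points), but forcing Watson→Section 2pm and reassigning the rest optimally gives only 423 points — worse by 6.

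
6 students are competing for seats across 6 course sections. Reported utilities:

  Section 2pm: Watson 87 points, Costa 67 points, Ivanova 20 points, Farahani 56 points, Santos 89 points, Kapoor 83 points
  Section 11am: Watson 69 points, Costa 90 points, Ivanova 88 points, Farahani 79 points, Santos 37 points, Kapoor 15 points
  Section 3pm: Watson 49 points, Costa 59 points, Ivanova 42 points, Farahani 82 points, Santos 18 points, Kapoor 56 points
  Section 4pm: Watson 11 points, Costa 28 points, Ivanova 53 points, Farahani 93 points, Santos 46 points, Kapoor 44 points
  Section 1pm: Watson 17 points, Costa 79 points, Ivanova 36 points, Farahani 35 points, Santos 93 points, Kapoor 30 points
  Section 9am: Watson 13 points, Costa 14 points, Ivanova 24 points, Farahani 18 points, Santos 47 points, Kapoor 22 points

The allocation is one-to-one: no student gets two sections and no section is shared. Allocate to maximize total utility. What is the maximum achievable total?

Maximum total: 450 points

Treat this as an assignment problem: match each student to one section.
Optimal: Watson→Section 2pm (87 points), Costa→Section 1pm (79 points), Ivanova→Section 11am (88 points), Farahani→Section 4pm (93 points), Santos→Section 9am (47 points), Kapoor→Section 3pm (56 points) — total 87+79+88+93+47+56 = 450 points.
Max-entry greedy (repeatedly take the single best remaining cell) gives 443 points, worse by 7.
Next-best assignment: Watson→Section 2pm, Costa→Section 11am, Ivanova→Section 9am, Farahani→Section 4pm, Santos→Section 1pm, Kapoor→Section 3pm = 443 points.
Swapping Costa↔Santos (Costa→Section 9am 14 points, Santos→Section 1pm 93 points) loses 19.
Checked against all permutations: 450 points is optimal.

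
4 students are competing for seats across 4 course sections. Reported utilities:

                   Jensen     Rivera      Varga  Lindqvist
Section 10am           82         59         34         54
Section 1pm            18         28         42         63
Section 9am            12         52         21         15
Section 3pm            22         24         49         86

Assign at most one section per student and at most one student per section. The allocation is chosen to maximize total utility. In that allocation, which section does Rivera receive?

Rivera receives Section 9am.

Optimal: Jensen→Section 10am (82 points), Rivera→Section 9am (52 points), Varga→Section 1pm (42 points), Lindqvist→Section 3pm (86 points) — total 82+52+42+86 = 262 points.
Next-best assignment: Jensen→Section 10am, Rivera→Section 9am, Varga→Section 3pm, Lindqvist→Section 1pm = 246 points.
Swapping Jensen↔Rivera (Jensen→Section 9am 12 points, Rivera→Section 10am 59 points) loses 63.
Rivera's own top section is Section 10am (59 points), but forcing Rivera→Section 10am and reassigning the rest optimally gives only 199 points — worse by 63.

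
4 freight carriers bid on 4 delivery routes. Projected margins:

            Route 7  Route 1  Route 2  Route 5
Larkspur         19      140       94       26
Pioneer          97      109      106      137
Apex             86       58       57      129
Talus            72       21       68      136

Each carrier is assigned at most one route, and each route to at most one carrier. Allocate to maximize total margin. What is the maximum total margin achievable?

Max total: $468k

Optimal: Larkspur→Route 1 ($140k), Pioneer→Route 2 ($106k), Apex→Route 7 ($86k), Talus→Route 5 ($136k) — total 140+106+86+136 = $468k.
Max-entry greedy (repeatedly take the single best remaining cell) gives $431k, worse by 37.
Next-best assignment: Larkspur→Route 1, Pioneer→Route 2, Apex→Route 5, Talus→Route 7 = $447k.
Swapping Larkspur↔Apex (Larkspur→Route 7 $19k, Apex→Route 1 $58k) loses 149.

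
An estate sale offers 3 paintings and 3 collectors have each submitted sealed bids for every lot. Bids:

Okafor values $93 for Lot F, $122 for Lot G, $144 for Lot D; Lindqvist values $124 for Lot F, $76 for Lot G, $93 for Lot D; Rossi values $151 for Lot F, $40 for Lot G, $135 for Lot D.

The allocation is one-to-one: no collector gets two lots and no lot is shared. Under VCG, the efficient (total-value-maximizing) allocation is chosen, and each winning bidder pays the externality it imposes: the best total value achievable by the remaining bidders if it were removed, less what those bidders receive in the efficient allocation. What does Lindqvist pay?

Lindqvist pays $38.

Efficient allocation: Okafor→Lot G ($122), Lindqvist→Lot F ($124), Rossi→Lot D ($135); total welfare W = $381.
Lindqvist receives Lot F at value $124, so the others get W − 124 = $257.
Without Lindqvist: best allocation of the remaining 2 bidders over all 3 lots is Okafor→Lot D ($144), Rossi→Lot F ($151), total $295.
VCG payment = (others' best without Lindqvist) − (others' welfare with Lindqvist) = 295 − 257 = $38.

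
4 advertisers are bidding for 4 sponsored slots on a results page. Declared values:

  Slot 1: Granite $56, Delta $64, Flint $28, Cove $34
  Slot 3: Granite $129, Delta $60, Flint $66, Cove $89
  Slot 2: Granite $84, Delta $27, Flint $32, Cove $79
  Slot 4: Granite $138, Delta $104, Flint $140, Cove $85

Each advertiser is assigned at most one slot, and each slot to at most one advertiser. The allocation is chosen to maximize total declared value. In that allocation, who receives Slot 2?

Optimal: Granite→Slot 3 ($129), Delta→Slot 1 ($64), Flint→Slot 4 ($140), Cove→Slot 2 ($79) — total 129+64+140+79 = $412.
Row-greedy (each advertiser in turn takes its best remaining slot) gives $347, worse by 65.
Checked against all permutations: $412 is optimal.
Cove's own top slot is Slot 3 ($89), but forcing Cove→Slot 3 and reassigning the rest optimally gives only $377 — worse by 35.

Cove receives Slot 2.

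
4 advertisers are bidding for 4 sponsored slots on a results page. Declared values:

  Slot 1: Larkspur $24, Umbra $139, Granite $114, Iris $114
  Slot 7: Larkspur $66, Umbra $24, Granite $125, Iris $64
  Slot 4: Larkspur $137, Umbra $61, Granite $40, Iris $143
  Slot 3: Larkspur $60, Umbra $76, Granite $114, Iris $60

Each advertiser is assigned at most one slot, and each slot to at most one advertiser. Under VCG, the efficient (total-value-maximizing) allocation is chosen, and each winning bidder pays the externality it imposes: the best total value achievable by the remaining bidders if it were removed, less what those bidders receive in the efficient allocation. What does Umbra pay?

Efficient allocation: Larkspur→Slot 3 ($60), Umbra→Slot 1 ($139), Granite→Slot 7 ($125), Iris→Slot 4 ($143); total welfare W = $467.
Umbra receives Slot 1 at value $139, so the others get W − 139 = $328.
Without Umbra: best allocation of the remaining 3 bidders over all 4 slots is Larkspur→Slot 4 ($137), Granite→Slot 7 ($125), Iris→Slot 1 ($114), total $376.
VCG payment = (others' best without Umbra) − (others' welfare with Umbra) = 376 − 328 = $48.

Umbra pays $48.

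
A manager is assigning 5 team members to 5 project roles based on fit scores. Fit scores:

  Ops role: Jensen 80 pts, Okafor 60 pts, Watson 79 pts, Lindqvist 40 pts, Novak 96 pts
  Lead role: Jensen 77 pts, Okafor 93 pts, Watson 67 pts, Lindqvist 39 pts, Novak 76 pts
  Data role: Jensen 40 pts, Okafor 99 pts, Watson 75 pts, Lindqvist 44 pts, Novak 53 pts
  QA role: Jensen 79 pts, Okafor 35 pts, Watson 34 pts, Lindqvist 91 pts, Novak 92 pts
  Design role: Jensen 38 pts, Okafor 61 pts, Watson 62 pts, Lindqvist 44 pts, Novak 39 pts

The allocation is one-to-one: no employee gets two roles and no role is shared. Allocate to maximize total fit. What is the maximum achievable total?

Maximum total: 425 pts

This is a one-to-one assignment (maximum-weight bipartite matching).
Optimal: Jensen→Lead role (77 pts), Okafor→Data role (99 pts), Watson→Design role (62 pts), Lindqvist→QA role (91 pts), Novak→Ops role (96 pts) — total 77+99+62+91+96 = 425 pts.
Column-greedy (each role in turn goes to its best remaining employee) gives 393 pts, worse by 32.
Next-best assignment: Jensen→Ops role, Okafor→Data role, Watson→Design role, Lindqvist→QA role, Novak→Lead role = 408 pts.
Swapping Okafor↔Watson (Okafor→Design role 61 pts, Watson→Data role 75 pts) loses 25.
Checked against all permutations: 425 pts is optimal.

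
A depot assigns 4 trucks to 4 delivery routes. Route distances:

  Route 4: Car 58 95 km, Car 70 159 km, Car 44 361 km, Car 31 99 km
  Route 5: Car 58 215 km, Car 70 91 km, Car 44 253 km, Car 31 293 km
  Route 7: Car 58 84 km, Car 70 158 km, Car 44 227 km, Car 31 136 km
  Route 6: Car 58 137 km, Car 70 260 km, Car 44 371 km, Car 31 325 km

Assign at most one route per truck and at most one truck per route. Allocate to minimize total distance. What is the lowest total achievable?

Optimal: Car 58→Route 6 (137 km), Car 70→Route 5 (91 km), Car 44→Route 7 (227 km), Car 31→Route 4 (99 km) — total 137+91+227+99 = 554 km.
Column-greedy (each route in turn goes to its cheapest remaining truck) gives 693 km, worse by 139.
Next-best assignment: Car 58→Route 7, Car 70→Route 5, Car 44→Route 6, Car 31→Route 4 = 645 km.
Swapping Car 58↔Car 31 (Car 58→Route 4 95 km, Car 31→Route 6 325 km) adds 184.
Every other assignment is strictly worse.

Minimum total: 554 km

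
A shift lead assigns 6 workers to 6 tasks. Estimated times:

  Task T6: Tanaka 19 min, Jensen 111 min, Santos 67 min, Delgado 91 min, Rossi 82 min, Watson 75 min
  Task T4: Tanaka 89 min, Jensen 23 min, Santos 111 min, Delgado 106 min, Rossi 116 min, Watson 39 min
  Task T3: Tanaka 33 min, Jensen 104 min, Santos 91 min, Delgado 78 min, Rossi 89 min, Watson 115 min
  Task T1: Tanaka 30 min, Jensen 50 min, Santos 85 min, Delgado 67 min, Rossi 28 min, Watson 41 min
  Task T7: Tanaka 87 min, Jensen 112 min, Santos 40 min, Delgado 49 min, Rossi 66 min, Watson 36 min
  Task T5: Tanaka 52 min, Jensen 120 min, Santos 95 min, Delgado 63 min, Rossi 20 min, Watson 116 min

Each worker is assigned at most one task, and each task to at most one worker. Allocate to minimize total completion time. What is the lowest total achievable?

Minimum total: 221 min

Optimal: Tanaka→Task T6 (19 min), Jensen→Task T4 (23 min), Santos→Task T7 (40 min), Delgado→Task T3 (78 min), Rossi→Task T5 (20 min), Watson→Task T1 (41 min) — total 19+23+40+78+20+41 = 221 min.
Min-entry greedy (repeatedly take the single cheapest remaining cell) gives 256 min, worse by 35.
Next-best assignment: Tanaka→Task T3, Jensen→Task T4, Santos→Task T6, Delgado→Task T7, Rossi→Task T5, Watson→Task T1 = 233 min.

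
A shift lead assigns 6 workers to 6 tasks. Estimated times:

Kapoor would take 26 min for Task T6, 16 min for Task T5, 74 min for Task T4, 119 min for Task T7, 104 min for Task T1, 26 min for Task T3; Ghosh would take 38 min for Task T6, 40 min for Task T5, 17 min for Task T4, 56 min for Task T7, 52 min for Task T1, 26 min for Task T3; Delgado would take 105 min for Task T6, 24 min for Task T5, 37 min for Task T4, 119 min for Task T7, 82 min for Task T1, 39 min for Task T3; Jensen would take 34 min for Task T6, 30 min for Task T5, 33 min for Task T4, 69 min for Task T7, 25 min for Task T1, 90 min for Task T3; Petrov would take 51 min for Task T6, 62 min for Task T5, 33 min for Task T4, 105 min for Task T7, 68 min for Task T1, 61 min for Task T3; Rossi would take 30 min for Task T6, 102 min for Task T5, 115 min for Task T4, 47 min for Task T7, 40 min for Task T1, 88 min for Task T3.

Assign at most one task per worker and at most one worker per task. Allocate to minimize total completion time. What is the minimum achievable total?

Minimum total: 181 min

Optimal: Kapoor→Task T6 (26 min), Ghosh→Task T3 (26 min), Delgado→Task T5 (24 min), Jensen→Task T1 (25 min), Petrov→Task T4 (33 min), Rossi→Task T7 (47 min) — total 26+26+24+25+33+47 = 181 min.
Column-greedy (each task in turn goes to its cheapest remaining worker) gives 200 min, worse by 19.
Next-best assignment: Kapoor→Task T3, Ghosh→Task T4, Delgado→Task T5, Jensen→Task T1, Petrov→Task T6, Rossi→Task T7 = 190 min.
No other one-to-one assignment undercuts 181 min.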